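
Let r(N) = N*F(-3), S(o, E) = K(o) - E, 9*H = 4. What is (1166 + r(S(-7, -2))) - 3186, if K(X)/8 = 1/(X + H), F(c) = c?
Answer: -119318/59 ≈ -2022.3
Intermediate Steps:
H = 4/9 (H = (⅑)*4 = 4/9 ≈ 0.44444)
K(X) = 8/(4/9 + X) (K(X) = 8/(X + 4/9) = 8/(4/9 + X))
S(o, E) = -E + 72/(4 + 9*o) (S(o, E) = 72/(4 + 9*o) - E = -E + 72/(4 + 9*o))
r(N) = -3*N (r(N) = N*(-3) = -3*N)
(1166 + r(S(-7, -2))) - 3186 = (1166 - 3*(-1*(-2) + 8/(4/9 - 7))) - 3186 = (1166 - 3*(2 + 8/(-59/9))) - 3186 = (1166 - 3*(2 + 8*(-9/59))) - 3186 = (1166 - 3*(2 - 72/59)) - 3186 = (1166 - 3*46/59) - 3186 = (1166 - 138/59) - 3186 = 68656/59 - 3186 = -119318/59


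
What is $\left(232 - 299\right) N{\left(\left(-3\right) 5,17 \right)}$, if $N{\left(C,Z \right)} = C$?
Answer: $1005$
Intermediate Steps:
$\left(232 - 299\right) N{\left(\left(-3\right) 5,17 \right)} = \left(232 - 299\right) \left(\left(-3\right) 5\right) = \left(-67\right) \left(-15\right) = 1005$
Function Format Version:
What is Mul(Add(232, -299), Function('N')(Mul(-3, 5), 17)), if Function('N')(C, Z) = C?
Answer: 1005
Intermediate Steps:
Mul(Add(232, -299), Function('N')(Mul(-3, 5), 17)) = Mul(Add(232, -299), Mul(-3, 5)) = Mul(-67, -15) = 1005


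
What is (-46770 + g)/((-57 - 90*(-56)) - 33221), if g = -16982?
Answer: 31876/14119 ≈ 2.2577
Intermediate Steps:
(-46770 + g)/((-57 - 90*(-56)) - 33221) = (-46770 - 16982)/((-57 - 90*(-56)) - 33221) = -63752/((-57 + 5040) - 33221) = -63752/(4983 - 33221) = -63752/(-28238) = -63752*(-1/28238) = 31876/14119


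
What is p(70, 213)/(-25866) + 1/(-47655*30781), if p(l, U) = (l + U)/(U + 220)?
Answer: -15375370409/608477612773770 ≈ -2.5269e-5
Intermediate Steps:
p(l, U) = (U + l)/(220 + U)
p(70, 213)/(-25866) + 1/(-47655*30781) = ((213 + 70)/(220 + 213))/(-25866) + 1/(-47655*30781) = (283/433)*(-1/25866) - 1/47655*1/30781 = ((1/433)*283)*(-1/25866) - 1/1466868555 = (283/433)*(-1/25866) - 1/1466868555 = -283/11199978 - 1/1466868555 = -15375370409/608477612773770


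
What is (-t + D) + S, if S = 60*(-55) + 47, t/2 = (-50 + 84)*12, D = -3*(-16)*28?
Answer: -2725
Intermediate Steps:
D = 1344 (D = 48*28 = 1344)
t = 816 (t = 2*((-50 + 84)*12) = 2*(34*12) = 2*408 = 816)
S = -3253 (S = -3300 + 47 = -3253)
(-t + D) + S = (-1*816 + 1344) - 3253 = (-816 + 1344) - 3253 = 528 - 3253 = -2725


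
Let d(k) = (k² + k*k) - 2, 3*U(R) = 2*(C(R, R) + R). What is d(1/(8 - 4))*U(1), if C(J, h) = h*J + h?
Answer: -15/4 ≈ -3.7500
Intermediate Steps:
C(J, h) = h + J*h (C(J, h) = J*h + h = h + J*h)
U(R) = 2*R/3 + 2*R*(1 + R)/3 (U(R) = (2*(R*(1 + R) + R))/3 = (2*(R + R*(1 + R)))/3 = (2*R + 2*R*(1 + R))/3 = 2*R/3 + 2*R*(1 + R)/3)
d(k) = -2 + 2*k² (d(k) = (k² + k²) - 2 = 2*k² - 2 = -2 + 2*k²)
d(1/(8 - 4))*U(1) = (-2 + 2*(1/(8 - 4))²)*((⅔)*1*(2 + 1)) = (-2 + 2*(1/4)²)*((⅔)*1*3) = (-2 + 2*(¼)²)*2 = (-2 + 2*(1/16))*2 = (-2 + ⅛)*2 = -15/8*2 = -15/4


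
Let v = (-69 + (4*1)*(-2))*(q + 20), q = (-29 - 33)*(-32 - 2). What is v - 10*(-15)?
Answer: -163706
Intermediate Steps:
q = 2108 (q = -62*(-34) = 2108)
v = -163856 (v = (-69 + (4*1)*(-2))*(2108 + 20) = (-69 + 4*(-2))*2128 = (-69 - 8)*2128 = -77*2128 = -163856)
v - 10*(-15) = -163856 - 10*(-15) = -163856 + 150 = -163706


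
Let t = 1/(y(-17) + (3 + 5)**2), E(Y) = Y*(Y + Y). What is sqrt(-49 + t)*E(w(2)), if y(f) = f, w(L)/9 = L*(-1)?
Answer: 648*I*sqrt(108194)/47 ≈ 4535.0*I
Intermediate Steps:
w(L) = -9*L (w(L) = 9*(L*(-1)) = 9*(-L) = -9*L)
E(Y) = 2*Y**2 (E(Y) = Y*(2*Y) = 2*Y**2)
t = 1/47 (t = 1/(-17 + (3 + 5)**2) = 1/(-17 + 8**2) = 1/(-17 + 64) = 1/47 ≈ 0.021277)
sqrt(-49 + t)*E(w(2)) = sqrt(-49 + 1/47)*(2*(-9*2)**2) = sqrt(-2302/47)*(2*(-18)**2) = (I*sqrt(108194)/47)*(2*324) = (I*sqrt(108194)/47)*648 = 648*I*sqrt(108194)/47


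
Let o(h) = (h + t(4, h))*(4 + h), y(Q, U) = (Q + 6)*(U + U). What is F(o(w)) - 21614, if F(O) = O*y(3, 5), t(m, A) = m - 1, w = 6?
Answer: -13514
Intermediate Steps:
y(Q, U) = 2*U*(6 + Q) (y(Q, U) = (6 + Q)*(2*U) = 2*U*(6 + Q))
t(m, A) = -1 + m
o(h) = (3 + h)*(4 + h) (o(h) = (h + (-1 + 4))*(4 + h) = (h + 3)*(4 + h) = (3 + h)*(4 + h))
F(O) = 90*O (F(O) = O*(2*5*(6 + 3)) = O*(2*5*9) = O*90 = 90*O)
F(o(w)) - 21614 = 90*(12 + 6**2 + 7*6) - 21614 = 90*(12 + 36 + 42) - 21614 = 90*90 - 21614 = 8100 - 21614 = -13514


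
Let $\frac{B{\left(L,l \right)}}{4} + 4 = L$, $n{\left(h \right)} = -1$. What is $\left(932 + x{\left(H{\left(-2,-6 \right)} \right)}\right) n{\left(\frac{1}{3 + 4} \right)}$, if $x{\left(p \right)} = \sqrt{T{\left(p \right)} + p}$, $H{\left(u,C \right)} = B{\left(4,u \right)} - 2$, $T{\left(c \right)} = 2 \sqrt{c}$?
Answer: $-932 - \sqrt{-2 + 2 i \sqrt{2}} \approx -932.86 - 1.6529 i$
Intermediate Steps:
$B{\left(L,l \right)} = -16 + 4 L$
$H{\left(u,C \right)} = -2$ ($H{\left(u,C \right)} = \left(-16 + 4 \cdot 4\right) - 2 = \left(-16 + 16\right) - 2 = 0 - 2 = -2$)
$x{\left(p \right)} = \sqrt{p + 2 \sqrt{p}}$ ($x{\left(p \right)} = \sqrt{2 \sqrt{p} + p} = \sqrt{p + 2 \sqrt{p}}$)
$\left(932 + x{\left(H{\left(-2,-6 \right)} \right)}\right) n{\left(\frac{1}{3 + 4} \right)} = \left(932 + \sqrt{-2 + 2 \sqrt{-2}}\right) \left(-1\right) = \left(932 + \sqrt{-2 + 2 i \sqrt{2}}\right) \left(-1\right) = -932 - \sqrt{-2 + 2 i \sqrt{2}}$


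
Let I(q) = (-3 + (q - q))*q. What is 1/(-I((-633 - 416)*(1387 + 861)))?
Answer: -1/7074456 ≈ -1.4135e-7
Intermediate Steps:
I(q) = -3*q (I(q) = (-3 + 0)*q = -3*q)
1/(-I((-633 - 416)*(1387 + 861))) = 1/(-(-3)*(-633 - 416)*(1387 + 861)) = 1/(-(-3)*(-1049*2248)) = 1/(-(-3)*(-2358152)) = 1/(-1*7074456) = 1/(-7074456) = -1/7074456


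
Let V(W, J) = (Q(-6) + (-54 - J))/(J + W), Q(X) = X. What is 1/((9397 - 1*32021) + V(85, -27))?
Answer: -58/1312225 ≈ -4.4200e-5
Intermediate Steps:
V(W, J) = (-60 - J)/(J + W) (V(W, J) = (-6 + (-54 - J))/(J + W) = (-60 - J)/(J + W))
1/((9397 - 1*32021) + V(85, -27)) = 1/((9397 - 1*32021) + (-60 - 1*(-27))/(-27 + 85)) = 1/((9397 - 32021) + (-60 + 27)/58) = 1/(-22624 + (1/58)*(-33)) = 1/(-22624 - 33/58) = 1/(-1312225/58) = -58/1312225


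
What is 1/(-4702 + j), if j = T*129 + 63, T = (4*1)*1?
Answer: -1/4123 ≈ -0.00024254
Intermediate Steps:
T = 4 (T = 4*1 = 4)
j = 579 (j = 4*129 + 63 = 516 + 63 = 579)
1/(-4702 + j) = 1/(-4702 + 579) = 1/(-4123) = -1/4123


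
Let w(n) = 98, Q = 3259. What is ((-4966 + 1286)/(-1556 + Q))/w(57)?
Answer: -1840/83447 ≈ -0.022050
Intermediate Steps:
((-4966 + 1286)/(-1556 + Q))/w(57) = ((-4966 + 1286)/(-1556 + 3259))/98 = -3680/1703*(1/98) = -3680*1/1703*(1/98) = -3680/1703*1/98 = -1840/83447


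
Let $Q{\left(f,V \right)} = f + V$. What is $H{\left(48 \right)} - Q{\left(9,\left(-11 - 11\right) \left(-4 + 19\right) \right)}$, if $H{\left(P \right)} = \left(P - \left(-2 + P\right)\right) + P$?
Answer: $371$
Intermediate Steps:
$H{\left(P \right)} = 2 + P$
$Q{\left(f,V \right)} = V + f$
$H{\left(48 \right)} - Q{\left(9,\left(-11 - 11\right) \left(-4 + 19\right) \right)} = \left(2 + 48\right) - \left(\left(-11 - 11\right) \left(-4 + 19\right) + 9\right) = 50 - \left(\left(-22\right) 15 + 9\right) = 50 - \left(-330 + 9\right) = 50 - -321 = 50 + 321 = 371$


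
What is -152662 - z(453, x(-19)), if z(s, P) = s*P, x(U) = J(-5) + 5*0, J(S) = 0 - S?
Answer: -154927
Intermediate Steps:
J(S) = -S
x(U) = 5 (x(U) = -1*(-5) + 5*0 = 5 + 0 = 5)
z(s, P) = P*s
-152662 - z(453, x(-19)) = -152662 - 5*453 = -152662 - 1*2265 = -152662 - 2265 = -154927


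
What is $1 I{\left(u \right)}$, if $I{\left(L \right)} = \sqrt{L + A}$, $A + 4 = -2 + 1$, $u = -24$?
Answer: $i \sqrt{29} \approx 5.3852 i$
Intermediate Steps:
$A = -5$ ($A = -4 + \left(-2 + 1\right) = -4 - 1 = -5$)
$I{\left(L \right)} = \sqrt{-5 + L}$ ($I{\left(L \right)} = \sqrt{L - 5} = \sqrt{-5 + L}$)
$1 I{\left(u \right)} = 1 \sqrt{-5 - 24} = 1 \sqrt{-29} = 1 i \sqrt{29} = i \sqrt{29}$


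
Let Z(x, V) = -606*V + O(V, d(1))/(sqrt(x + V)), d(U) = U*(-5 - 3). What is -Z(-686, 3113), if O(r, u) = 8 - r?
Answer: 1886478 + 1035*sqrt(2427)/809 ≈ 1.8865e+6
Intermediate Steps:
d(U) = -8*U (d(U) = U*(-8) = -8*U)
Z(x, V) = -606*V + (8 - V)/sqrt(V + x) (Z(x, V) = -606*V + (8 - V)/(sqrt(x + V)) = -606*V + (8 - V)/(sqrt(V + x)) = -606*V + (8 - V)/sqrt(V + x))
-Z(-686, 3113) = -(8 - 1*3113 - 606*3113*sqrt(3113 - 686))/sqrt(3113 - 686) = -(8 - 3113 - 606*3113*sqrt(2427))/sqrt(2427) = -sqrt(2427)/2427*(8 - 3113 - 1886478*sqrt(2427)) = -sqrt(2427)/2427*(-3105 - 1886478*sqrt(2427)) = -sqrt(2427)*(-3105 - 1886478*sqrt(2427))/2427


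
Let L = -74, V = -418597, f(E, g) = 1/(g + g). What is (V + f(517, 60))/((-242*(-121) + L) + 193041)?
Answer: -50231639/26669880 ≈ -1.8835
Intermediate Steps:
f(E, g) = 1/(2*g)
(V + f(517, 60))/((-242*(-121) + L) + 193041) = (-418597 + (½)/60)/((-242*(-121) - 74) + 193041) = (-418597 + (½)*(1/60))/((29282 - 74) + 193041) = (-418597 + 1/120)/(29208 + 193041) = -50231639/120/222249 = -50231639/120*1/222249 = -50231639/26669880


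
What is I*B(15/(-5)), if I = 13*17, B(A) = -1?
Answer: -221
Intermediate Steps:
I = 221
I*B(15/(-5)) = 221*(-1) = -221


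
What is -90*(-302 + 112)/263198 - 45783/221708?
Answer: -4129393617/29176551092 ≈ -0.14153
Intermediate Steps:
-90*(-302 + 112)/263198 - 45783/221708 = -90*(-190)*(1/263198) - 45783*1/221708 = 17100*(1/263198) - 45783/221708 = 8550/131599 - 45783/221708 = -4129393617/29176551092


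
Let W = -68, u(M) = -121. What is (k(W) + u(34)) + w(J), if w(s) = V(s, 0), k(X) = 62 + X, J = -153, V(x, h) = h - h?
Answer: -127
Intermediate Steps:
V(x, h) = 0
w(s) = 0
(k(W) + u(34)) + w(J) = ((62 - 68) - 121) + 0 = (-6 - 121) + 0 = -127 + 0 = -127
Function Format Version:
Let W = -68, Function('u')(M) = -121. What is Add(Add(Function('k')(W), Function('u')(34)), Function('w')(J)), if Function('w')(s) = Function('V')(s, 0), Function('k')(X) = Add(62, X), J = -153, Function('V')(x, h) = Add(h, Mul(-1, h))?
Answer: -127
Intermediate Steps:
Function('V')(x, h) = 0
Function('w')(s) = 0
Add(Add(Function('k')(W), Function('u')(34)), Function('w')(J)) = Add(Add(Add(62, -68), -121), 0) = Add(Add(-6, -121), 0) = Add(-127, 0) = -127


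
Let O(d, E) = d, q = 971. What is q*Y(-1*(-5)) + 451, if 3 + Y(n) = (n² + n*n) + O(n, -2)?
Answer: 50943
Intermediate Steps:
Y(n) = -3 + n + 2*n² (Y(n) = -3 + ((n² + n*n) + n) = -3 + ((n² + n²) + n) = -3 + (2*n² + n) = -3 + (n + 2*n²) = -3 + n + 2*n²)
q*Y(-1*(-5)) + 451 = 971*(-3 - 1*(-5) + 2*(-1*(-5))²) + 451 = 971*(-3 + 5 + 2*5²) + 451 = 971*(-3 + 5 + 2*25) + 451 = 971*(-3 + 5 + 50) + 451 = 971*52 + 451 = 50492 + 451 = 50943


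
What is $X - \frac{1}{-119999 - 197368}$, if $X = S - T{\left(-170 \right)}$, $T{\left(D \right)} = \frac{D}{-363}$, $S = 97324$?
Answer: $\frac{3737360550859}{38401407} \approx 97324.0$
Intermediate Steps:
$T{\left(D \right)} = - \frac{D}{363}$ ($T{\left(D \right)} = D \left(- \frac{1}{363}\right) = - \frac{D}{363}$)
$X = \frac{35328442}{363}$ ($X = 97324 - \left(- \frac{1}{363}\right) \left(-170\right) = 97324 - \frac{170}{363} = \frac{35328442}{363} \approx 97324.0$)
$X - \frac{1}{-119999 - 197368} = \frac{35328442}{363} - \frac{1}{-119999 - 197368} = \frac{35328442}{363} - \frac{1}{-317367} = \frac{35328442}{363} - - \frac{1}{317367} = \frac{35328442}{363} + \frac{1}{317367} = \frac{3737360550859}{38401407}$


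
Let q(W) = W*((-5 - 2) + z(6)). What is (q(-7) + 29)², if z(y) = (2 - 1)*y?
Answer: 1296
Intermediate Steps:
z(y) = y (z(y) = 1*y = y)
q(W) = -W (q(W) = W*((-5 - 2) + 6) = W*(-7 + 6) = W*(-1) = -W)
(q(-7) + 29)² = (-1*(-7) + 29)² = (7 + 29)² = 36² = 1296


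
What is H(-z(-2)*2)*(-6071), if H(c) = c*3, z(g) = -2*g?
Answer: 145704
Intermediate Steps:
H(c) = 3*c
H(-z(-2)*2)*(-6071) = (3*(-(-2)*(-2)*2))*(-6071) = (3*(-1*4*2))*(-6071) = (3*(-4*2))*(-6071) = (3*(-8))*(-6071) = -24*(-6071) = 145704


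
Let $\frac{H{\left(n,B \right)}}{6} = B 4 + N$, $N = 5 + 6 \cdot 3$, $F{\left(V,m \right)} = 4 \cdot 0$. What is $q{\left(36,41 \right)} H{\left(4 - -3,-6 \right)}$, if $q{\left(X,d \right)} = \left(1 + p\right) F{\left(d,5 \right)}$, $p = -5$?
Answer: $0$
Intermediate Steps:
$F{\left(V,m \right)} = 0$
$N = 23$ ($N = 5 + 18 = 23$)
$q{\left(X,d \right)} = 0$ ($q{\left(X,d \right)} = \left(1 - 5\right) 0 = \left(-4\right) 0 = 0$)
$H{\left(n,B \right)} = 138 + 24 B$ ($H{\left(n,B \right)} = 6 \left(B 4 + 23\right) = 6 \left(4 B + 23\right) = 6 \left(23 + 4 B\right) = 138 + 24 B$)
$q{\left(36,41 \right)} H{\left(4 - -3,-6 \right)} = 0 \left(138 + 24 \left(-6\right)\right) = 0 \left(138 - 144\right) = 0 \left(-6\right) = 0$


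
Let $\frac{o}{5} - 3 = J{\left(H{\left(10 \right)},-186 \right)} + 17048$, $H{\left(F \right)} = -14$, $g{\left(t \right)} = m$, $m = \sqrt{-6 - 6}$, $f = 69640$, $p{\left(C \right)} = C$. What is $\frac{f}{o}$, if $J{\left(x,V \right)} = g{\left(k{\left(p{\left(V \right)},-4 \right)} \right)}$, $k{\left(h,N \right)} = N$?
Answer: $\frac{237486328}{290736613} - \frac{27856 i \sqrt{3}}{290736613} \approx 0.81684 - 0.00016595 i$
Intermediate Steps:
$m = 2 i \sqrt{3}$ ($m = \sqrt{-12} = 2 i \sqrt{3} \approx 3.4641 i$)
$g{\left(t \right)} = 2 i \sqrt{3}$
$J{\left(x,V \right)} = 2 i \sqrt{3}$
$o = 85255 + 10 i \sqrt{3}$ ($o = 15 + 5 \left(2 i \sqrt{3} + 17048\right) = 15 + 5 \left(17048 + 2 i \sqrt{3}\right) = 15 + \left(85240 + 10 i \sqrt{3}\right) = 85255 + 10 i \sqrt{3} \approx 85255.0 + 17.32 i$)
$\frac{f}{o} = \frac{69640}{85255 + 10 i \sqrt{3}}$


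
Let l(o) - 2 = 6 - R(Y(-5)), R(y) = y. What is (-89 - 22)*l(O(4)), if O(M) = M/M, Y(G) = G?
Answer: -1443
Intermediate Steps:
O(M) = 1
l(o) = 13 (l(o) = 2 + (6 - 1*(-5)) = 2 + (6 + 5) = 2 + 11 = 13)
(-89 - 22)*l(O(4)) = (-89 - 22)*13 = -111*13 = -1443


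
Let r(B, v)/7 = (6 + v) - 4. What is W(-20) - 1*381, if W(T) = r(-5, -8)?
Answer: -423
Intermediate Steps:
r(B, v) = 14 + 7*v (r(B, v) = 7*((6 + v) - 4) = 7*(2 + v) = 14 + 7*v)
W(T) = -42 (W(T) = 14 + 7*(-8) = 14 - 56 = -42)
W(-20) - 1*381 = -42 - 1*381 = -42 - 381 = -423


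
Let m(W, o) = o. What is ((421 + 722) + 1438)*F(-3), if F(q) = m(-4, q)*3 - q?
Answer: -15486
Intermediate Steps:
F(q) = 2*q (F(q) = q*3 - q = 3*q - q = 2*q)
((421 + 722) + 1438)*F(-3) = ((421 + 722) + 1438)*(2*(-3)) = (1143 + 1438)*(-6) = 2581*(-6) = -15486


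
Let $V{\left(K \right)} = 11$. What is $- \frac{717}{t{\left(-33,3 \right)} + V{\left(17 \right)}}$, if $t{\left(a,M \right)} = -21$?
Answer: $\frac{717}{10} \approx 71.7$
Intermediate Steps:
$- \frac{717}{t{\left(-33,3 \right)} + V{\left(17 \right)}} = - \frac{717}{-21 + 11} = - \frac{717}{-10} = \left(-717\right) \left(- \frac{1}{10}\right) = \frac{717}{10}$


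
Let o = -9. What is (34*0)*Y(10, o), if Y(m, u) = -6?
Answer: 0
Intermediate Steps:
(34*0)*Y(10, o) = (34*0)*(-6) = 0*(-6) = 0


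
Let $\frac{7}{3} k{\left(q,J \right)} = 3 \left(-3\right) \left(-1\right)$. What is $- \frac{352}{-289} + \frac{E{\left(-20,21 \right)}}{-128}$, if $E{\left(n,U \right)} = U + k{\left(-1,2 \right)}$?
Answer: $\frac{132553}{129472} \approx 1.0238$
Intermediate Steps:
$k{\left(q,J \right)} = \frac{27}{7}$ ($k{\left(q,J \right)} = \frac{3 \cdot 3 \left(-3\right) \left(-1\right)}{7} = \frac{3 \left(\left(-9\right) \left(-1\right)\right)}{7} = \frac{3}{7} \cdot 9 = \frac{27}{7}$)
$E{\left(n,U \right)} = \frac{27}{7} + U$ ($E{\left(n,U \right)} = U + \frac{27}{7} = \frac{27}{7} + U$)
$- \frac{352}{-289} + \frac{E{\left(-20,21 \right)}}{-128} = - \frac{352}{-289} + \frac{\frac{27}{7} + 21}{-128} = \left(-352\right) \left(- \frac{1}{289}\right) + \frac{174}{7} \left(- \frac{1}{128}\right) = \frac{352}{289} - \frac{87}{448} = \frac{132553}{129472}$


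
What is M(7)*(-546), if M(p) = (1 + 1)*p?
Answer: -7644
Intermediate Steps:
M(p) = 2*p
M(7)*(-546) = (2*7)*(-546) = 14*(-546) = -7644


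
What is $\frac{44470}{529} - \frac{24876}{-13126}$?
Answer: $\frac{298436312}{3471827} \approx 85.959$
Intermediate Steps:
$\frac{44470}{529} - \frac{24876}{-13126} = 44470 \cdot \frac{1}{529} - - \frac{12438}{6563} = \frac{44470}{529} + \frac{12438}{6563} = \frac{298436312}{3471827}$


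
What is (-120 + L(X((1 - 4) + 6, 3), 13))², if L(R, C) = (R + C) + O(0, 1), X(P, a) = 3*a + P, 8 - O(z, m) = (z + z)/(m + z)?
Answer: 7569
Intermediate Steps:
O(z, m) = 8 - 2*z/(m + z) (O(z, m) = 8 - (z + z)/(m + z) = 8 - 2*z/(m + z))
X(P, a) = P + 3*a
L(R, C) = 8 + C + R (L(R, C) = (R + C) + 2*(3*0 + 4*1)/(1 + 0) = (C + R) + 2*(0 + 4)/1 = (C + R) + 2*1*4 = (C + R) + 8 = 8 + C + R)
(-120 + L(X((1 - 4) + 6, 3), 13))² = (-120 + (8 + 13 + (((1 - 4) + 6) + 3*3)))² = (-120 + (8 + 13 + ((-3 + 6) + 9)))² = (-120 + (8 + 13 + (3 + 9)))² = (-120 + (8 + 13 + 12))² = (-120 + 33)² = (-87)² = 7569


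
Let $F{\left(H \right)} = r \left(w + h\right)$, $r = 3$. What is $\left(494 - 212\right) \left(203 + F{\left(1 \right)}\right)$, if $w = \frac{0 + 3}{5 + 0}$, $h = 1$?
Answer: $\frac{292998}{5} \approx 58600.0$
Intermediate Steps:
$w = \frac{3}{5} \approx 0.6$
$F{\left(H \right)} = \frac{24}{5}$ ($F{\left(H \right)} = 3 \left(\frac{3}{5} + 1\right) = 3 \cdot \frac{8}{5} = \frac{24}{5}$)
$\left(494 - 212\right) \left(203 + F{\left(1 \right)}\right) = \left(494 - 212\right) \left(203 + \frac{24}{5}\right) = 282 \cdot \frac{1039}{5} = \frac{292998}{5}$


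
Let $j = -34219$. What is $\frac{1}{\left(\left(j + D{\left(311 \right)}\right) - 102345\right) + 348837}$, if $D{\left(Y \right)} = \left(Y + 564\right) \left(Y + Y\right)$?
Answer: $\frac{1}{756523} \approx 1.3218 \cdot 10^{-6}$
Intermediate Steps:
$D{\left(Y \right)} = 2 Y \left(564 + Y\right)$ ($D{\left(Y \right)} = \left(564 + Y\right) 2 Y = 2 Y \left(564 + Y\right)$)
$\frac{1}{\left(\left(j + D{\left(311 \right)}\right) - 102345\right) + 348837} = \frac{1}{\left(\left(-34219 + 2 \cdot 311 \left(564 + 311\right)\right) - 102345\right) + 348837} = \frac{1}{\left(\left(-34219 + 2 \cdot 311 \cdot 875\right) - 102345\right) + 348837} = \frac{1}{\left(\left(-34219 + 544250\right) - 102345\right) + 348837} = \frac{1}{\left(510031 - 102345\right) + 348837} = \frac{1}{407686 + 348837} = \frac{1}{756523}$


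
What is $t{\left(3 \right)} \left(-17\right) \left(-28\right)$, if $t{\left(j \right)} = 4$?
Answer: $1904$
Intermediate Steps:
$t{\left(3 \right)} \left(-17\right) \left(-28\right) = 4 \left(-17\right) \left(-28\right) = \left(-68\right) \left(-28\right) = 1904$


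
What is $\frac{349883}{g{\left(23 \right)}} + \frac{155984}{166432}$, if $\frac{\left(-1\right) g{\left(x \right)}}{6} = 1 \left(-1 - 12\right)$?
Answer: $\frac{910060847}{202839} \approx 4486.6$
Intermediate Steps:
$g{\left(x \right)} = 78$ ($g{\left(x \right)} = - 6 \cdot 1 \left(-1 - 12\right) = - 6 \cdot 1 \left(-13\right) = \left(-6\right) \left(-13\right) = 78$)
$\frac{349883}{g{\left(23 \right)}} + \frac{155984}{166432} = \frac{349883}{78} + \frac{155984}{166432} = 349883 \cdot \frac{1}{78} + 155984 \cdot \frac{1}{166432} = \frac{349883}{78} + \frac{9749}{10402} = \frac{910060847}{202839}$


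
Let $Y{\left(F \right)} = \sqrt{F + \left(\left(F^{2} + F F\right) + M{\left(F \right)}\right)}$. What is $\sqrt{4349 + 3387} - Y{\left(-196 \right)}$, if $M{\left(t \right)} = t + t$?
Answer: $- 14 \sqrt{389} + 2 \sqrt{1934} \approx -188.17$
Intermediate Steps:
$M{\left(t \right)} = 2 t$
$Y{\left(F \right)} = \sqrt{2 F^{2} + 3 F}$ ($Y{\left(F \right)} = \sqrt{F + \left(\left(F^{2} + F F\right) + 2 F\right)} = \sqrt{F + \left(\left(F^{2} + F^{2}\right) + 2 F\right)} = \sqrt{F + \left(2 F^{2} + 2 F\right)} = \sqrt{F + \left(2 F + 2 F^{2}\right)} = \sqrt{2 F^{2} + 3 F}$)
$\sqrt{4349 + 3387} - Y{\left(-196 \right)} = \sqrt{4349 + 3387} - \sqrt{- 196 \left(3 + 2 \left(-196\right)\right)} = \sqrt{7736} - \sqrt{- 196 \left(3 - 392\right)} = 2 \sqrt{1934} - \sqrt{\left(-196\right) \left(-389\right)} = 2 \sqrt{1934} - \sqrt{76244} = 2 \sqrt{1934} - 14 \sqrt{389} = - 14 \sqrt{389} + 2 \sqrt{1934}$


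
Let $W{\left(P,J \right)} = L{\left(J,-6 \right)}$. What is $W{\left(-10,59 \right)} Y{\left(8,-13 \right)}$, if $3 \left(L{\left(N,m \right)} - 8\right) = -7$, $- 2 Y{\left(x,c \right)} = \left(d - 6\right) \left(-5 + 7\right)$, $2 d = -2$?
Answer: $\frac{119}{3} \approx 39.667$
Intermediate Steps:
$d = -1$ ($d = \frac{1}{2} \left(-2\right) = -1$)
$Y{\left(x,c \right)} = 7$ ($Y{\left(x,c \right)} = - \frac{\left(-1 - 6\right) \left(-5 + 7\right)}{2} = - \frac{\left(-7\right) 2}{2} = \left(- \frac{1}{2}\right) \left(-14\right) = 7$)
$L{\left(N,m \right)} = \frac{17}{3}$ ($L{\left(N,m \right)} = 8 + \frac{1}{3} \left(-7\right) = 8 - \frac{7}{3} = \frac{17}{3}$)
$W{\left(P,J \right)} = \frac{17}{3}$
$W{\left(-10,59 \right)} Y{\left(8,-13 \right)} = \frac{17}{3} \cdot 7 = \frac{119}{3}$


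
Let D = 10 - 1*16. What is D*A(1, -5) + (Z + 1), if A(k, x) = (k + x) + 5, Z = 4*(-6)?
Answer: -29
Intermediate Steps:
Z = -24
A(k, x) = 5 + k + x
D = -6 (D = 10 - 16 = -6)
D*A(1, -5) + (Z + 1) = -6*(5 + 1 - 5) + (-24 + 1) = -6*1 - 23 = -6 - 23 = -29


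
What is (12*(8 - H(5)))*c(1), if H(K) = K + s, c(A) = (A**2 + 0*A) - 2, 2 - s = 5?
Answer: -72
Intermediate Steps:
s = -3 (s = 2 - 1*5 = 2 - 5 = -3)
c(A) = -2 + A**2 (c(A) = (A**2 + 0) - 2 = A**2 - 2 = -2 + A**2)
H(K) = -3 + K (H(K) = K - 3 = -3 + K)
(12*(8 - H(5)))*c(1) = (12*(8 - (-3 + 5)))*(-2 + 1**2) = (12*(8 - 1*2))*(-2 + 1) = (12*(8 - 2))*(-1) = (12*6)*(-1) = 72*(-1) = -72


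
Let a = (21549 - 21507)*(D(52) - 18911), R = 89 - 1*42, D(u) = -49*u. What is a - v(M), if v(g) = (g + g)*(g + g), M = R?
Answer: -910114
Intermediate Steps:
R = 47 (R = 89 - 42 = 47)
M = 47
v(g) = 4*g² (v(g) = (2*g)*(2*g) = 4*g²)
a = -901278 (a = (21549 - 21507)*(-49*52 - 18911) = 42*(-2548 - 18911) = 42*(-21459) = -901278)
a - v(M) = -901278 - 4*47² = -901278 - 4*2209 = -901278 - 1*8836 = -901278 - 8836 = -910114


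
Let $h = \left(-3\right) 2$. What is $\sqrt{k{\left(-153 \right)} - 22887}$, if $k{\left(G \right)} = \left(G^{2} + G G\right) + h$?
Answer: $5 \sqrt{957} \approx 154.68$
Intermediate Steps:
$h = -6$
$k{\left(G \right)} = -6 + 2 G^{2}$ ($k{\left(G \right)} = \left(G^{2} + G G\right) - 6 = \left(G^{2} + G^{2}\right) - 6 = 2 G^{2} - 6 = -6 + 2 G^{2}$)
$\sqrt{k{\left(-153 \right)} - 22887} = \sqrt{\left(-6 + 2 \left(-153\right)^{2}\right) - 22887} = \sqrt{\left(-6 + 2 \cdot 23409\right) - 22887} = \sqrt{\left(-6 + 46818\right) - 22887} = \sqrt{46812 - 22887} = \sqrt{23925} = 5 \sqrt{957}$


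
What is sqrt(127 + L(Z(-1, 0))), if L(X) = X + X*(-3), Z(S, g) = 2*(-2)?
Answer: 3*sqrt(15) ≈ 11.619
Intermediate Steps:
Z(S, g) = -4
L(X) = -2*X (L(X) = X - 3*X = -2*X)
sqrt(127 + L(Z(-1, 0))) = sqrt(127 - 2*(-4)) = sqrt(127 + 8) = sqrt(135) = 3*sqrt(15)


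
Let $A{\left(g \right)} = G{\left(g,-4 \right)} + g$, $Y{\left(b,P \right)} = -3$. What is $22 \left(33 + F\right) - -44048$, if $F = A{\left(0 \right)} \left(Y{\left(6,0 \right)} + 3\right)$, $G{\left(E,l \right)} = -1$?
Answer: $44774$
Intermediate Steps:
$A{\left(g \right)} = -1 + g$
$F = 0$ ($F = \left(-1 + 0\right) \left(-3 + 3\right) = \left(-1\right) 0 = 0$)
$22 \left(33 + F\right) - -44048 = 22 \left(33 + 0\right) - -44048 = 22 \cdot 33 + 44048 = 726 + 44048 = 44774$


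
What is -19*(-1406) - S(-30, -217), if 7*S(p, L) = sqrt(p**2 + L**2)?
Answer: 26714 - sqrt(47989)/7 ≈ 26683.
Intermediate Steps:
S(p, L) = sqrt(L**2 + p**2)/7 (S(p, L) = sqrt(p**2 + L**2)/7 = sqrt(L**2 + p**2)/7)
-19*(-1406) - S(-30, -217) = -19*(-1406) - sqrt((-217)**2 + (-30)**2)/7 = 26714 - sqrt(47089 + 900)/7 = 26714 - sqrt(47989)/7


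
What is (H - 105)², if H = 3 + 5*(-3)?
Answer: 13689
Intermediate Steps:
H = -12 (H = 3 - 15 = -12)
(H - 105)² = (-12 - 105)² = (-117)² = 13689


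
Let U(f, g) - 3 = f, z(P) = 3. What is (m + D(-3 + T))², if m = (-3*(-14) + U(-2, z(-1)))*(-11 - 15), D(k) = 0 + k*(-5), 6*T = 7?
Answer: 44262409/36 ≈ 1.2295e+6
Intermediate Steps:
T = 7/6 (T = (⅙)*7 = 7/6 ≈ 1.1667)
U(f, g) = 3 + f
D(k) = -5*k (D(k) = 0 - 5*k = -5*k)
m = -1118 (m = (-3*(-14) + (3 - 2))*(-11 - 15) = (42 + 1)*(-26) = 43*(-26) = -1118)
(m + D(-3 + T))² = (-1118 - 5*(-3 + 7/6))² = (-1118 - 5*(-11/6))² = (-1118 + 55/6)² = (-6653/6)² = 44262409/36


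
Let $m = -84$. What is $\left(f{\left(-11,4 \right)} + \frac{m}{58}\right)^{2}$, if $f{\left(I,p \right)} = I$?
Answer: $\frac{130321}{841} \approx 154.96$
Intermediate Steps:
$\left(f{\left(-11,4 \right)} + \frac{m}{58}\right)^{2} = \left(-11 - \frac{84}{58}\right)^{2} = \left(-11 - \frac{42}{29}\right)^{2} = \left(- \frac{361}{29}\right)^{2} = \frac{130321}{841}$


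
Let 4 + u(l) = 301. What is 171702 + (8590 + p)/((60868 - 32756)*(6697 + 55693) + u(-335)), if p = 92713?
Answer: 301149507568157/1753907977 ≈ 1.7170e+5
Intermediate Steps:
u(l) = 297 (u(l) = -4 + 301 = 297)
171702 + (8590 + p)/((60868 - 32756)*(6697 + 55693) + u(-335)) = 171702 + (8590 + 92713)/((60868 - 32756)*(6697 + 55693) + 297) = 171702 + 101303/(28112*62390 + 297) = 171702 + 101303/(1753907680 + 297) = 171702 + 101303/1753907977 = 301149507568157/1753907977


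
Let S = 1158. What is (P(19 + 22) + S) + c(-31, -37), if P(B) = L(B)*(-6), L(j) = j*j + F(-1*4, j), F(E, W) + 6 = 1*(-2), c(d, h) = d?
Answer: -8911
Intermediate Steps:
F(E, W) = -8 (F(E, W) = -6 + 1*(-2) = -6 - 2 = -8)
L(j) = -8 + j² (L(j) = j*j - 8 = j² - 8 = -8 + j²)
P(B) = 48 - 6*B² (P(B) = (-8 + B²)*(-6) = 48 - 6*B²)
(P(19 + 22) + S) + c(-31, -37) = ((48 - 6*(19 + 22)²) + 1158) - 31 = ((48 - 6*41²) + 1158) - 31 = ((48 - 6*1681) + 1158) - 31 = ((48 - 10086) + 1158) - 31 = (-10038 + 1158) - 31 = -8880 - 31 = -8911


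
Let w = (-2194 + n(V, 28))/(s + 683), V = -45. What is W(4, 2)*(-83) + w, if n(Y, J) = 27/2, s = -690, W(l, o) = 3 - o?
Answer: 457/2 ≈ 228.50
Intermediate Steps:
n(Y, J) = 27/2 (n(Y, J) = 27*(1/2) = 27/2)
w = 623/2 (w = (-2194 + 27/2)/(-690 + 683) = -4361/2/(-7) = -4361/2*(-1/7) = 623/2 ≈ 311.50)
W(4, 2)*(-83) + w = (3 - 1*2)*(-83) + 623/2 = (3 - 2)*(-83) + 623/2 = 1*(-83) + 623/2 = -83 + 623/2 = 457/2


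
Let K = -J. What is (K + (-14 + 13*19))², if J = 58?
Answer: 30625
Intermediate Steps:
K = -58 (K = -1*58 = -58)
(K + (-14 + 13*19))² = (-58 + (-14 + 13*19))² = (-58 + (-14 + 247))² = (-58 + 233)² = 175² = 30625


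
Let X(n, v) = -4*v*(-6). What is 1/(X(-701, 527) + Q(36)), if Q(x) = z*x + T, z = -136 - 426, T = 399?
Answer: -1/7185 ≈ -0.00013918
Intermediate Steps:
z = -562
X(n, v) = 24*v
Q(x) = 399 - 562*x (Q(x) = -562*x + 399 = 399 - 562*x)
1/(X(-701, 527) + Q(36)) = 1/(24*527 + (399 - 562*36)) = 1/(12648 + (399 - 20232)) = 1/(12648 - 19833) = 1/(-7185) = -1/7185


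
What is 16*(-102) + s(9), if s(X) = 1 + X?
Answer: -1622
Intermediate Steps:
16*(-102) + s(9) = 16*(-102) + (1 + 9) = -1632 + 10 = -1622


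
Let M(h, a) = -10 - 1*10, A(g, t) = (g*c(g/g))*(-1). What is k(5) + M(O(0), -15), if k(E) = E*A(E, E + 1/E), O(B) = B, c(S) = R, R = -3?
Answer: 55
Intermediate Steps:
c(S) = -3
A(g, t) = 3*g (A(g, t) = (g*(-3))*(-1) = -3*g*(-1) = 3*g)
M(h, a) = -20 (M(h, a) = -10 - 10 = -20)
k(E) = 3*E**2 (k(E) = E*(3*E) = 3*E**2)
k(5) + M(O(0), -15) = 3*5**2 - 20 = 3*25 - 20 = 75 - 20 = 55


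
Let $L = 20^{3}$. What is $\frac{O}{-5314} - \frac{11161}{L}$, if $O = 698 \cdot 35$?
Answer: $- \frac{127374777}{21256000} \approx -5.9924$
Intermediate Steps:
$O = 24430$
$L = 8000$
$\frac{O}{-5314} - \frac{11161}{L} = \frac{24430}{-5314} - \frac{11161}{8000} = 24430 \left(- \frac{1}{5314}\right) - \frac{11161}{8000} = - \frac{12215}{2657} - \frac{11161}{8000} = - \frac{127374777}{21256000}$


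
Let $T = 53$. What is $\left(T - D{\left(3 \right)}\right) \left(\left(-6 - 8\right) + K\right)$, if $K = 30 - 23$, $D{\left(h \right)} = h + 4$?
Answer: $-322$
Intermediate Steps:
$D{\left(h \right)} = 4 + h$
$K = 7$
$\left(T - D{\left(3 \right)}\right) \left(\left(-6 - 8\right) + K\right) = \left(53 - \left(4 + 3\right)\right) \left(\left(-6 - 8\right) + 7\right) = \left(53 - 7\right) \left(\left(-6 - 8\right) + 7\right) = \left(53 - 7\right) \left(-14 + 7\right) = 46 \left(-7\right) = -322$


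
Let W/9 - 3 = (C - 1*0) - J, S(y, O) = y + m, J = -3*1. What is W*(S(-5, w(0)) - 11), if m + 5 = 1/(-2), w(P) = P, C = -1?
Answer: -1935/2 ≈ -967.50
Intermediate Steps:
m = -11/2 (m = -5 + 1/(-2) = -5 - ½ = -11/2 ≈ -5.5000)
J = -3
S(y, O) = -11/2 + y (S(y, O) = y - 11/2 = -11/2 + y)
W = 45 (W = 27 + 9*((-1 - 1*0) - 1*(-3)) = 27 + 9*((-1 + 0) + 3) = 27 + 9*(-1 + 3) = 27 + 9*2 = 27 + 18 = 45)
W*(S(-5, w(0)) - 11) = 45*((-11/2 - 5) - 11) = 45*(-21/2 - 11) = 45*(-43/2) = -1935/2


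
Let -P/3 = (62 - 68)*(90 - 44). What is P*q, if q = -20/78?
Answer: -2760/13 ≈ -212.31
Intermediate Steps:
P = 828 (P = -3*(62 - 68)*(90 - 44) = -(-18)*46 = -3*(-276) = 828)
q = -10/39 (q = -20*1/78 = -10/39 ≈ -0.25641)
P*q = 828*(-10/39) = -2760/13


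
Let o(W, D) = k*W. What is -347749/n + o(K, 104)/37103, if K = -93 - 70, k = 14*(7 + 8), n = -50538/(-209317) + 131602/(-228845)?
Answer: 56185956197490192785/53904477046552 ≈ 1.0423e+6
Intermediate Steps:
n = -15981167224/47901148865 (n = -50538*(-1/209317) + 131602*(-1/228845) = 50538/209317 - 131602/228845 = -15981167224/47901148865 ≈ -0.33363)
k = 210 (k = 14*15 = 210)
K = -163
o(W, D) = 210*W
-347749/n + o(K, 104)/37103 = -347749/(-15981167224/47901148865) + (210*(-163))/37103 = -347749*(-47901148865/15981167224) - 34230*1/37103 = 16657576616654885/15981167224 - 34230/37103 = 56185956197490192785/53904477046552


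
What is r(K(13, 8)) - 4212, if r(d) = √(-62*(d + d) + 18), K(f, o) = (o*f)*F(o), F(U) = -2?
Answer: -4212 + √25810 ≈ -4051.3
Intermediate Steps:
K(f, o) = -2*f*o (K(f, o) = (o*f)*(-2) = (f*o)*(-2) = -2*f*o)
r(d) = √(18 - 124*d) (r(d) = √(-124*d + 18) = √(18 - 124*d))
r(K(13, 8)) - 4212 = √(18 - (-248)*13*8) - 4212 = √(18 - 124*(-208)) - 4212 = √(18 + 25792) - 4212 = √25810 - 4212 = -4212 + √25810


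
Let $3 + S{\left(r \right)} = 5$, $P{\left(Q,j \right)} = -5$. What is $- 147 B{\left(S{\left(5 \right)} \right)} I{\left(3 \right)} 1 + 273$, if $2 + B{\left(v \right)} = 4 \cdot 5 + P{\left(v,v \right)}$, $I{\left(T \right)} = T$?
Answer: $-5460$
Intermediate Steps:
$S{\left(r \right)} = 2$ ($S{\left(r \right)} = -3 + 5 = 2$)
$B{\left(v \right)} = 13$ ($B{\left(v \right)} = -2 + \left(4 \cdot 5 - 5\right) = -2 + \left(20 - 5\right) = -2 + 15 = 13$)
$- 147 B{\left(S{\left(5 \right)} \right)} I{\left(3 \right)} 1 + 273 = - 147 \cdot 13 \cdot 3 \cdot 1 + 273 = - 147 \cdot 39 \cdot 1 + 273 = \left(-147\right) 39 + 273 = -5733 + 273 = -5460$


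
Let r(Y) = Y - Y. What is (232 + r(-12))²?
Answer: 53824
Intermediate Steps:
r(Y) = 0
(232 + r(-12))² = (232 + 0)² = 232² = 53824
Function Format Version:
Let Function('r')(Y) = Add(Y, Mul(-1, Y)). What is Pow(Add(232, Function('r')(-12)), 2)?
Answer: 53824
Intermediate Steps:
Function('r')(Y) = 0
Pow(Add(232, Function('r')(-12)), 2) = Pow(Add(232, 0), 2) = Pow(232, 2) = 53824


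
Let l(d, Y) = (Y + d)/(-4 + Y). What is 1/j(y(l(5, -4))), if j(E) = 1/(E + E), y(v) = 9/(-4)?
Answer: -9/2 ≈ -4.5000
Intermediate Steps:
l(d, Y) = (Y + d)/(-4 + Y)
y(v) = -9/4 (y(v) = 9*(-¼) = -9/4)
j(E) = 1/(2*E)
1/j(y(l(5, -4))) = 1/(1/(2*(-9/4))) = 1/((½)*(-4/9)) = 1/(-2/9) = -9/2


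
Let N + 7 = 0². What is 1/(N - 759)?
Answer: -1/766 ≈ -0.0013055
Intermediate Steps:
N = -7 (N = -7 + 0² = -7 + 0 = -7)
1/(N - 759) = 1/(-7 - 759) = 1/(-766) = -1/766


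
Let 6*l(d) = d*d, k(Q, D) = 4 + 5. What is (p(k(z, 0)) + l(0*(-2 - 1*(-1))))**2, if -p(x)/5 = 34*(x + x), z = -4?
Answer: 9363600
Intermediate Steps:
k(Q, D) = 9
p(x) = -340*x (p(x) = -170*(x + x) = -170*2*x = -340*x)
l(d) = d**2/6 (l(d) = (d*d)/6 = d**2/6)
(p(k(z, 0)) + l(0*(-2 - 1*(-1))))**2 = (-340*9 + (0*(-2 - 1*(-1)))**2/6)**2 = (-3060 + (0*(-2 + 1))**2/6)**2 = (-3060 + (0*(-1))**2/6)**2 = (-3060 + (1/6)*0**2)**2 = (-3060 + (1/6)*0)**2 = (-3060 + 0)**2 = (-3060)**2 = 9363600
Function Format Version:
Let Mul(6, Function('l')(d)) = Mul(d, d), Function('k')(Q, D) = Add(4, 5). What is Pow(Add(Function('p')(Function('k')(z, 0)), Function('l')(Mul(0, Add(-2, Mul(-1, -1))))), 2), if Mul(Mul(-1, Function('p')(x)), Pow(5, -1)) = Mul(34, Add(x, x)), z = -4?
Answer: 9363600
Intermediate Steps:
Function('k')(Q, D) = 9
Function('p')(x) = Mul(-340, x) (Function('p')(x) = Mul(-5, Mul(34, Add(x, x))) = Mul(-5, Mul(34, Mul(2, x))) = Mul(-5, Mul(68, x)) = Mul(-340, x))
Function('l')(d) = Mul(Rational(1, 6), Pow(d, 2)) (Function('l')(d) = Mul(Rational(1, 6), Mul(d, d)) = Mul(Rational(1, 6), Pow(d, 2)))
Pow(Add(Function('p')(Function('k')(z, 0)), Function('l')(Mul(0, Add(-2, Mul(-1, -1))))), 2) = Pow(Add(Mul(-340, 9), Mul(Rational(1, 6), Pow(Mul(0, Add(-2, Mul(-1, -1))), 2))), 2) = Pow(Add(-3060, Mul(Rational(1, 6), Pow(Mul(0, Add(-2, 1)), 2))), 2) = Pow(Add(-3060, Mul(Rational(1, 6), Pow(Mul(0, -1), 2))), 2) = Pow(Add(-3060, Mul(Rational(1, 6), Pow(0, 2))), 2) = Pow(Add(-3060, Mul(Rational(1, 6), 0)), 2) = Pow(Add(-3060, 0), 2) = Pow(-3060, 2) = 9363600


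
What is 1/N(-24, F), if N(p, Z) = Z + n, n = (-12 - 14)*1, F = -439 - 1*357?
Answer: -1/822 ≈ -0.0012165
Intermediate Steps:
F = -796 (F = -439 - 357 = -796)
n = -26 (n = -26*1 = -26)
N(p, Z) = -26 + Z (N(p, Z) = Z - 26 = -26 + Z)
1/N(-24, F) = 1/(-26 - 796) = 1/(-822) = -1/822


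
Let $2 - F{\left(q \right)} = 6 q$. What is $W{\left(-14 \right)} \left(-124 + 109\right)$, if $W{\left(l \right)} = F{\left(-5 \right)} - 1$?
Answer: $-465$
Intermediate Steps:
$F{\left(q \right)} = 2 - 6 q$
$W{\left(l \right)} = 31$ ($W{\left(l \right)} = \left(2 - -30\right) - 1 = \left(2 + 30\right) - 1 = 32 - 1 = 31$)
$W{\left(-14 \right)} \left(-124 + 109\right) = 31 \left(-124 + 109\right) = 31 \left(-15\right) = -465$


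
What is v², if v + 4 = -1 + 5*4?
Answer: 225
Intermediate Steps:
v = 15 (v = -4 + (-1 + 5*4) = -4 + (-1 + 20) = -4 + 19 = 15)
v² = 15² = 225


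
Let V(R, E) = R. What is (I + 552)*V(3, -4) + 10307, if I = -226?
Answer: 11285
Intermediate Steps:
(I + 552)*V(3, -4) + 10307 = (-226 + 552)*3 + 10307 = 326*3 + 10307 = 978 + 10307 = 11285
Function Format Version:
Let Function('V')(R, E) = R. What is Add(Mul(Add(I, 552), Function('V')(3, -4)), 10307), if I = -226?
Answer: 11285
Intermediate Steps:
Add(Mul(Add(I, 552), Function('V')(3, -4)), 10307) = Add(Mul(Add(-226, 552), 3), 10307) = Add(Mul(326, 3), 10307) = Add(978, 10307) = 11285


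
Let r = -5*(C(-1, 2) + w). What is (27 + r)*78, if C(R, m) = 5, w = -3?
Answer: 1326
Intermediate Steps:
r = -10 (r = -5*(5 - 3) = -5*2 = -10)
(27 + r)*78 = (27 - 10)*78 = 17*78 = 1326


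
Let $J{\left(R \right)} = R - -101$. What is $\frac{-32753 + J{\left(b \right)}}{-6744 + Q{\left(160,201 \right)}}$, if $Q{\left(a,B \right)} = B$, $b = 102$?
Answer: $\frac{10850}{2181} \approx 4.9748$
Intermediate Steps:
$J{\left(R \right)} = 101 + R$ ($J{\left(R \right)} = R + 101 = 101 + R$)
$\frac{-32753 + J{\left(b \right)}}{-6744 + Q{\left(160,201 \right)}} = \frac{-32753 + \left(101 + 102\right)}{-6744 + 201} = \frac{-32753 + 203}{-6543} = \left(-32550\right) \left(- \frac{1}{6543}\right) = \frac{10850}{2181}$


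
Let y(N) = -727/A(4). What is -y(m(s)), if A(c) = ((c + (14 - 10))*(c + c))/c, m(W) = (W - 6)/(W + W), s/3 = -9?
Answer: 727/16 ≈ 45.438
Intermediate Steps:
s = -27 (s = 3*(-9) = -27)
m(W) = (-6 + W)/(2*W) (m(W) = (-6 + W)/((2*W)) = (-6 + W)*(1/(2*W)) = (-6 + W)/(2*W))
A(c) = 8 + 2*c (A(c) = ((c + 4)*(2*c))/c = ((4 + c)*(2*c))/c = (2*c*(4 + c))/c = 8 + 2*c)
y(N) = -727/16 (y(N) = -727/(8 + 2*4) = -727/(8 + 8) = -727/16)
-y(m(s)) = -1*(-727/16) = 727/16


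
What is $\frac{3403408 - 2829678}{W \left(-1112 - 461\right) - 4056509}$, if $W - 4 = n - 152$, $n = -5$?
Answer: $- \frac{57373}{381584} \approx -0.15035$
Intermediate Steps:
$W = -153$ ($W = 4 - 157 = -153$)
$\frac{3403408 - 2829678}{W \left(-1112 - 461\right) - 4056509} = \frac{3403408 - 2829678}{- 153 \left(-1112 - 461\right) - 4056509} = \frac{573730}{\left(-153\right) \left(-1573\right) - 4056509} = \frac{573730}{240669 - 4056509} = \frac{573730}{-3815840} = 573730 \left(- \frac{1}{3815840}\right) = - \frac{57373}{381584}$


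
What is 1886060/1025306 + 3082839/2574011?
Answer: 4007796255197/1319574461183 ≈ 3.0372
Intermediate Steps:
1886060/1025306 + 3082839/2574011 = 1886060*(1/1025306) + 3082839*(1/2574011) = 943030/512653 + 3082839/2574011 = 4007796255197/1319574461183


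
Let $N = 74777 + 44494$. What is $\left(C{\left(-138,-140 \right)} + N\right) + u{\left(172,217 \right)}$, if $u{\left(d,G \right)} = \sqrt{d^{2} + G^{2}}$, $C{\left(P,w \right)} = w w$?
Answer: $138871 + \sqrt{76673} \approx 1.3915 \cdot 10^{5}$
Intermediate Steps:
$C{\left(P,w \right)} = w^{2}$
$u{\left(d,G \right)} = \sqrt{G^{2} + d^{2}}$
$N = 119271$
$\left(C{\left(-138,-140 \right)} + N\right) + u{\left(172,217 \right)} = \left(\left(-140\right)^{2} + 119271\right) + \sqrt{217^{2} + 172^{2}} = \left(19600 + 119271\right) + \sqrt{47089 + 29584} = 138871 + \sqrt{76673}$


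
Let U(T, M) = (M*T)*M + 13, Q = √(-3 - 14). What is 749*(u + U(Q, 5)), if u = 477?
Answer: 367010 + 18725*I*√17 ≈ 3.6701e+5 + 77205.0*I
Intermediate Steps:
Q = I*√17 (Q = √(-17) = I*√17 ≈ 4.1231*I)
U(T, M) = 13 + T*M² (U(T, M) = T*M² + 13 = 13 + T*M²)
749*(u + U(Q, 5)) = 749*(477 + (13 + (I*√17)*5²)) = 749*(477 + (13 + (I*√17)*25)) = 749*(477 + (13 + 25*I*√17)) = 749*(490 + 25*I*√17) = 367010 + 18725*I*√17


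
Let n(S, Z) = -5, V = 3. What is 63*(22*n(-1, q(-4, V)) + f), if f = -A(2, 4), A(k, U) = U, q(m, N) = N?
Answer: -7182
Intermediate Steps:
f = -4 (f = -1*4 = -4)
63*(22*n(-1, q(-4, V)) + f) = 63*(22*(-5) - 4) = 63*(-110 - 4) = 63*(-114) = -7182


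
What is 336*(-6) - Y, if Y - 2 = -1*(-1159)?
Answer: -3177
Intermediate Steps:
Y = 1161 (Y = 2 - 1*(-1159) = 2 + 1159 = 1161)
336*(-6) - Y = 336*(-6) - 1*1161 = -2016 - 1161 = -3177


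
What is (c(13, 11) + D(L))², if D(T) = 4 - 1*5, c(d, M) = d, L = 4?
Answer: 144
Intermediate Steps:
D(T) = -1 (D(T) = 4 - 5 = -1)
(c(13, 11) + D(L))² = (13 - 1)² = 12² = 144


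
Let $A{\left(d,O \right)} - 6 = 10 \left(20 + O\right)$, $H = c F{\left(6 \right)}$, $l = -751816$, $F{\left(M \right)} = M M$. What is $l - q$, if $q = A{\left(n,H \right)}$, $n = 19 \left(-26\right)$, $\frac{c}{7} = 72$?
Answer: $-933462$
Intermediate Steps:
$F{\left(M \right)} = M^{2}$
$c = 504$ ($c = 7 \cdot 72 = 504$)
$n = -494$
$H = 18144$ ($H = 504 \cdot 6^{2} = 504 \cdot 36 = 18144$)
$A{\left(d,O \right)} = 206 + 10 O$ ($A{\left(d,O \right)} = 6 + 10 \left(20 + O\right) = 6 + \left(200 + 10 O\right) = 206 + 10 O$)
$q = 181646$ ($q = 206 + 10 \cdot 18144 = 206 + 181440 = 181646$)
$l - q = -751816 - 181646 = -933462$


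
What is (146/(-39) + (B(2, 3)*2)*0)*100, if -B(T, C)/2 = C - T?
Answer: -14600/39 ≈ -374.36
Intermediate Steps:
B(T, C) = -2*C + 2*T (B(T, C) = -2*(C - T) = -2*C + 2*T)
(146/(-39) + (B(2, 3)*2)*0)*100 = (146/(-39) + ((-2*3 + 2*2)*2)*0)*100 = (146*(-1/39) + ((-6 + 4)*2)*0)*100 = (-146/39 - 2*2*0)*100 = (-146/39 - 4*0)*100 = (-146/39 + 0)*100 = -146/39*100 = -14600/39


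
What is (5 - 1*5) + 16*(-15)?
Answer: -240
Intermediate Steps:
(5 - 1*5) + 16*(-15) = (5 - 5) - 240 = 0 - 240 = -240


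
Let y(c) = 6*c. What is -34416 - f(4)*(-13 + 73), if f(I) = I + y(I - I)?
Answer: -34656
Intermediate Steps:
f(I) = I (f(I) = I + 6*(I - I) = I + 6*0 = I + 0 = I)
-34416 - f(4)*(-13 + 73) = -34416 - 4*(-13 + 73) = -34416 - 4*60 = -34416 - 1*240 = -34416 - 240 = -34656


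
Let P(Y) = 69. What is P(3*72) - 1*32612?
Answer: -32543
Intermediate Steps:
P(3*72) - 1*32612 = 69 - 1*32612 = 69 - 32612 = -32543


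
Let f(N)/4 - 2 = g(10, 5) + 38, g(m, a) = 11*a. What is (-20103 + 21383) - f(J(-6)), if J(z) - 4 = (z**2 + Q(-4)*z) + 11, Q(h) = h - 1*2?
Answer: 900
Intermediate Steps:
Q(h) = -2 + h (Q(h) = h - 2 = -2 + h)
J(z) = 15 + z**2 - 6*z (J(z) = 4 + ((z**2 + (-2 - 4)*z) + 11) = 4 + ((z**2 - 6*z) + 11) = 4 + (11 + z**2 - 6*z) = 15 + z**2 - 6*z)
f(N) = 380 (f(N) = 8 + 4*(11*5 + 38) = 8 + 4*(55 + 38) = 8 + 4*93 = 8 + 372 = 380)
(-20103 + 21383) - f(J(-6)) = (-20103 + 21383) - 1*380 = 1280 - 380 = 900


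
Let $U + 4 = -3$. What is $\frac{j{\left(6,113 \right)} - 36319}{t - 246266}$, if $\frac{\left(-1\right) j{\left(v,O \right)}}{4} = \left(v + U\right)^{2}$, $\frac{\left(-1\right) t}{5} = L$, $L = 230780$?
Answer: $\frac{36323}{1400166} \approx 0.025942$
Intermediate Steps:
$t = -1153900$ ($t = \left(-5\right) 230780 = -1153900$)
$U = -7$ ($U = -4 - 3 = -7$)
$j{\left(v,O \right)} = - 4 \left(-7 + v\right)^{2}$ ($j{\left(v,O \right)} = - 4 \left(v - 7\right)^{2} = - 4 \left(-7 + v\right)^{2}$)
$\frac{j{\left(6,113 \right)} - 36319}{t - 246266} = \frac{- 4 \left(-7 + 6\right)^{2} - 36319}{-1153900 - 246266} = \frac{- 4 \left(-1\right)^{2} - 36319}{-1400166} = \left(\left(-4\right) 1 - 36319\right) \left(- \frac{1}{1400166}\right) = \left(-4 - 36319\right) \left(- \frac{1}{1400166}\right) = \left(-36323\right) \left(- \frac{1}{1400166}\right) = \frac{36323}{1400166}$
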